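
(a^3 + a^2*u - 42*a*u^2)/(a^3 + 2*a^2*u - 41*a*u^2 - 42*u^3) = a/(a + u)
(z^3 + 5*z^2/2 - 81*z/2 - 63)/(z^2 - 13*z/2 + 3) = (2*z^2 + 17*z + 21)/(2*z - 1)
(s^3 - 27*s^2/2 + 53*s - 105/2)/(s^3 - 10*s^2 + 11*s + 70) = (s - 3/2)/(s + 2)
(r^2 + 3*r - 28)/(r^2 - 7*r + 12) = (r + 7)/(r - 3)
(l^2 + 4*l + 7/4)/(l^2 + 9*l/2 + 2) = (l + 7/2)/(l + 4)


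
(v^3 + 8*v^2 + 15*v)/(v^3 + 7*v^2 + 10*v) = (v + 3)/(v + 2)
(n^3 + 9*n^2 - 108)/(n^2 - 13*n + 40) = (n^3 + 9*n^2 - 108)/(n^2 - 13*n + 40)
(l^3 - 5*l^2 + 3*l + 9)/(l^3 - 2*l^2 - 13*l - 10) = (l^2 - 6*l + 9)/(l^2 - 3*l - 10)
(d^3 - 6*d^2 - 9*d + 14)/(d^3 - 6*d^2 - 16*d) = (d^2 - 8*d + 7)/(d*(d - 8))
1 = 1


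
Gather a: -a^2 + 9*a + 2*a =-a^2 + 11*a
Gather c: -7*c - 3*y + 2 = -7*c - 3*y + 2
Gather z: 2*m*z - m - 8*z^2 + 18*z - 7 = -m - 8*z^2 + z*(2*m + 18) - 7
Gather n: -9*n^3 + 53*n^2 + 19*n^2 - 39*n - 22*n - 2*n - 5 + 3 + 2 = -9*n^3 + 72*n^2 - 63*n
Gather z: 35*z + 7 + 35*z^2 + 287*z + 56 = 35*z^2 + 322*z + 63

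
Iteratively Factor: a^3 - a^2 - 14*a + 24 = (a - 2)*(a^2 + a - 12) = (a - 3)*(a - 2)*(a + 4)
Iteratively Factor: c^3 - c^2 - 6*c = (c)*(c^2 - c - 6) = c*(c + 2)*(c - 3)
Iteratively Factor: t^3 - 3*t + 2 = (t - 1)*(t^2 + t - 2) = (t - 1)*(t + 2)*(t - 1)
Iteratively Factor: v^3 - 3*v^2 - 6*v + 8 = (v - 4)*(v^2 + v - 2) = (v - 4)*(v - 1)*(v + 2)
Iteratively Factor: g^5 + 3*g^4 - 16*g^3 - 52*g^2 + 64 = (g - 4)*(g^4 + 7*g^3 + 12*g^2 - 4*g - 16) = (g - 4)*(g + 2)*(g^3 + 5*g^2 + 2*g - 8) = (g - 4)*(g - 1)*(g + 2)*(g^2 + 6*g + 8) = (g - 4)*(g - 1)*(g + 2)*(g + 4)*(g + 2)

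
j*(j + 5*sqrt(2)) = j^2 + 5*sqrt(2)*j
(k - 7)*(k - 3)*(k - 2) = k^3 - 12*k^2 + 41*k - 42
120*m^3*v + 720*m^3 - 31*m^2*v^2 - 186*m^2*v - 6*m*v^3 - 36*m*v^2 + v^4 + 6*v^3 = (-8*m + v)*(-3*m + v)*(5*m + v)*(v + 6)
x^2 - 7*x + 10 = (x - 5)*(x - 2)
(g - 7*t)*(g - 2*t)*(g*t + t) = g^3*t - 9*g^2*t^2 + g^2*t + 14*g*t^3 - 9*g*t^2 + 14*t^3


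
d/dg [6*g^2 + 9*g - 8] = 12*g + 9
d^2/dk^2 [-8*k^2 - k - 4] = -16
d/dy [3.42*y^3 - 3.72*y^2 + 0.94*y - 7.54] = 10.26*y^2 - 7.44*y + 0.94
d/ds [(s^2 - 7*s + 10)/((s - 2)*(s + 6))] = 11/(s^2 + 12*s + 36)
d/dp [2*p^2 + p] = 4*p + 1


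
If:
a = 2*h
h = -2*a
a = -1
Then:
No Solution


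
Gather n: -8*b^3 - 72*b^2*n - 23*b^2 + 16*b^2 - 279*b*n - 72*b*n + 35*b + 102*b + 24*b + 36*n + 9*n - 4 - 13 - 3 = -8*b^3 - 7*b^2 + 161*b + n*(-72*b^2 - 351*b + 45) - 20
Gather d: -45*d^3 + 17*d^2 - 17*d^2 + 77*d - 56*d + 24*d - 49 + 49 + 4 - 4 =-45*d^3 + 45*d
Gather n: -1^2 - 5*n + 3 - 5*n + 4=6 - 10*n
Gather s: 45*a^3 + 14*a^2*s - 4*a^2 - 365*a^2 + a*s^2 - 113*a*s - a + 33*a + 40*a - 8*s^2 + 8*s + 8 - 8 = 45*a^3 - 369*a^2 + 72*a + s^2*(a - 8) + s*(14*a^2 - 113*a + 8)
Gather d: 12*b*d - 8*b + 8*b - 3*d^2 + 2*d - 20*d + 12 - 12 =-3*d^2 + d*(12*b - 18)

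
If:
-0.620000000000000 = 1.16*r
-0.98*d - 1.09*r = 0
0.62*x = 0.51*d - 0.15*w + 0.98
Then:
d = 0.59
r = -0.53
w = 8.55455078583157 - 4.13333333333333*x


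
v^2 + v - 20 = (v - 4)*(v + 5)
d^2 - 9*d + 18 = (d - 6)*(d - 3)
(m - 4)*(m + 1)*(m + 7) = m^3 + 4*m^2 - 25*m - 28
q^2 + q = q*(q + 1)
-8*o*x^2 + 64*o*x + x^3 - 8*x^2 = x*(-8*o + x)*(x - 8)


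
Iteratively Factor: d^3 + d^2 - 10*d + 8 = (d + 4)*(d^2 - 3*d + 2) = (d - 1)*(d + 4)*(d - 2)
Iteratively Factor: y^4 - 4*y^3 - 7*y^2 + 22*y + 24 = (y + 1)*(y^3 - 5*y^2 - 2*y + 24) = (y + 1)*(y + 2)*(y^2 - 7*y + 12) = (y - 4)*(y + 1)*(y + 2)*(y - 3)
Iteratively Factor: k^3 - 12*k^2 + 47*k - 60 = (k - 3)*(k^2 - 9*k + 20) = (k - 5)*(k - 3)*(k - 4)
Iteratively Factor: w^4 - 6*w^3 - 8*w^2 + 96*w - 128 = (w + 4)*(w^3 - 10*w^2 + 32*w - 32) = (w - 4)*(w + 4)*(w^2 - 6*w + 8) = (w - 4)^2*(w + 4)*(w - 2)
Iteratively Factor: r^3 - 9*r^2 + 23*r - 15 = (r - 1)*(r^2 - 8*r + 15) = (r - 3)*(r - 1)*(r - 5)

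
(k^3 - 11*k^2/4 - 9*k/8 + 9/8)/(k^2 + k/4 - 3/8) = k - 3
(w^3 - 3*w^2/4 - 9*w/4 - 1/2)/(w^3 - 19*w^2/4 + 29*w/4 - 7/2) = (4*w^2 + 5*w + 1)/(4*w^2 - 11*w + 7)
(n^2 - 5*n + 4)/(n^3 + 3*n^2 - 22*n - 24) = (n - 1)/(n^2 + 7*n + 6)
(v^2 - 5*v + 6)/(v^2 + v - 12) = (v - 2)/(v + 4)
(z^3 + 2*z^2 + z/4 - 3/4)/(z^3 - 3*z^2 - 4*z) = (z^2 + z - 3/4)/(z*(z - 4))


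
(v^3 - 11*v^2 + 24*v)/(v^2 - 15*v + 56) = v*(v - 3)/(v - 7)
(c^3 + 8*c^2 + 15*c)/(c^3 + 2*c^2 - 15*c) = (c + 3)/(c - 3)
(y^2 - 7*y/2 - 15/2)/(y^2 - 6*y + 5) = (y + 3/2)/(y - 1)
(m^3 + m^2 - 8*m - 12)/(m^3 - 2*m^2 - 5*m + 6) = (m + 2)/(m - 1)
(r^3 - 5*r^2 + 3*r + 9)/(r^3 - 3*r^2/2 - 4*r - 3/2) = 2*(r - 3)/(2*r + 1)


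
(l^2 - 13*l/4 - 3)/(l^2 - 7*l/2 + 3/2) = (4*l^2 - 13*l - 12)/(2*(2*l^2 - 7*l + 3))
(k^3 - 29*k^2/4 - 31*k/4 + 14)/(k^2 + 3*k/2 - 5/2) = (4*k^2 - 25*k - 56)/(2*(2*k + 5))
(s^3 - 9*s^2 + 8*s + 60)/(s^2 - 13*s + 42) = (s^2 - 3*s - 10)/(s - 7)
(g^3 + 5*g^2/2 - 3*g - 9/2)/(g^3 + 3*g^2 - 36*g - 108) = (2*g^2 - g - 3)/(2*(g^2 - 36))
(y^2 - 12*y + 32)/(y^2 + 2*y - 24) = (y - 8)/(y + 6)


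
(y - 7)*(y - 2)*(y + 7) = y^3 - 2*y^2 - 49*y + 98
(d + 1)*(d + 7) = d^2 + 8*d + 7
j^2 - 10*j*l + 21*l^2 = (j - 7*l)*(j - 3*l)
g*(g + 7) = g^2 + 7*g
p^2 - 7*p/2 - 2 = (p - 4)*(p + 1/2)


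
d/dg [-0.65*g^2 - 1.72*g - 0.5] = -1.3*g - 1.72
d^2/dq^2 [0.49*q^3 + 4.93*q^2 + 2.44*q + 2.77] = 2.94*q + 9.86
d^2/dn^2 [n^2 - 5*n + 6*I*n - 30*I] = 2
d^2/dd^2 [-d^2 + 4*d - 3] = -2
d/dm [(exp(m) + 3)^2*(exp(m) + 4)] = (exp(m) + 3)*(3*exp(m) + 11)*exp(m)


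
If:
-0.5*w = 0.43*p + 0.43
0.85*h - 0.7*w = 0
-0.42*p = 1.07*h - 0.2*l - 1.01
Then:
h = 0.823529411764706*w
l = 1.9640218878249*w - 7.15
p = -1.16279069767442*w - 1.0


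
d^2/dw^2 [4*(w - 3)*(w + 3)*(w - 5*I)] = 24*w - 40*I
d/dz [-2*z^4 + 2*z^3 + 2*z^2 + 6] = 2*z*(-4*z^2 + 3*z + 2)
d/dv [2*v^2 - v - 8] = 4*v - 1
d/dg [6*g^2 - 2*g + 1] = 12*g - 2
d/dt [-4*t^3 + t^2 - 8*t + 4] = -12*t^2 + 2*t - 8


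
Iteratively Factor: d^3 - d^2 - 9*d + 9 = (d - 3)*(d^2 + 2*d - 3) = (d - 3)*(d + 3)*(d - 1)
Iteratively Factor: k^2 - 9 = (k + 3)*(k - 3)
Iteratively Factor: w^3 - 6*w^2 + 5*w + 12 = (w - 4)*(w^2 - 2*w - 3) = (w - 4)*(w + 1)*(w - 3)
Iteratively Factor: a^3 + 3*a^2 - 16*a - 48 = (a + 4)*(a^2 - a - 12) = (a - 4)*(a + 4)*(a + 3)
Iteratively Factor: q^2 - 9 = (q + 3)*(q - 3)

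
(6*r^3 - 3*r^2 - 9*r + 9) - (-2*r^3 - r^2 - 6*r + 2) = 8*r^3 - 2*r^2 - 3*r + 7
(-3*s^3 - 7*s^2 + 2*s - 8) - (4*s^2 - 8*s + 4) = -3*s^3 - 11*s^2 + 10*s - 12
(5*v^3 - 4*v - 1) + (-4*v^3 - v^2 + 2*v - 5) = v^3 - v^2 - 2*v - 6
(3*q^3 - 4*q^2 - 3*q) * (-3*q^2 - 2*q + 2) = -9*q^5 + 6*q^4 + 23*q^3 - 2*q^2 - 6*q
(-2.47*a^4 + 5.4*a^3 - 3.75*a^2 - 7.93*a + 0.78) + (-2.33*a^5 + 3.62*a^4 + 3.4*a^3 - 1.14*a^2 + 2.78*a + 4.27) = -2.33*a^5 + 1.15*a^4 + 8.8*a^3 - 4.89*a^2 - 5.15*a + 5.05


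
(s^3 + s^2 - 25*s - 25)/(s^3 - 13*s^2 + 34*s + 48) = (s^2 - 25)/(s^2 - 14*s + 48)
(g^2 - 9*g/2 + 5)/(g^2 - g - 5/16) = 8*(-2*g^2 + 9*g - 10)/(-16*g^2 + 16*g + 5)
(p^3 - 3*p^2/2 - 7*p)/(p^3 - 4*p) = (p - 7/2)/(p - 2)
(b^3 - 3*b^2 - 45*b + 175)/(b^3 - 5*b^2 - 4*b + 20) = (b^2 + 2*b - 35)/(b^2 - 4)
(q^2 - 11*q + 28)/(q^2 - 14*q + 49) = (q - 4)/(q - 7)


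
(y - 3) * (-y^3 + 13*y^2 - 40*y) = -y^4 + 16*y^3 - 79*y^2 + 120*y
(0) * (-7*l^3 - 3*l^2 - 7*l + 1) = 0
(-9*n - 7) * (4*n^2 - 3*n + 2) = -36*n^3 - n^2 + 3*n - 14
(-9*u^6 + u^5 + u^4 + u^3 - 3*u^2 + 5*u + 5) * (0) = 0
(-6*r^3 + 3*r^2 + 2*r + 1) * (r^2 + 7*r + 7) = -6*r^5 - 39*r^4 - 19*r^3 + 36*r^2 + 21*r + 7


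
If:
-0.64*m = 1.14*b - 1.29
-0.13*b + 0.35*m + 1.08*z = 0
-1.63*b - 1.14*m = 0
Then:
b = 5.74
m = -8.20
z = 3.35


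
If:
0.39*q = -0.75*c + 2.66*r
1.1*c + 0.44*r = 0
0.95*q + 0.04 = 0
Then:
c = 0.00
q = -0.04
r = -0.01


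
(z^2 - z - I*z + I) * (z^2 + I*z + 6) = z^4 - z^3 + 7*z^2 - 7*z - 6*I*z + 6*I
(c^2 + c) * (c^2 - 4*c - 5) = c^4 - 3*c^3 - 9*c^2 - 5*c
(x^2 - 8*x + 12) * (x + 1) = x^3 - 7*x^2 + 4*x + 12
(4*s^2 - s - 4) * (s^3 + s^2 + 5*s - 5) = 4*s^5 + 3*s^4 + 15*s^3 - 29*s^2 - 15*s + 20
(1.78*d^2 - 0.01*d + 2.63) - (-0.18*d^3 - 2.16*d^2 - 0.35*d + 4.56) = 0.18*d^3 + 3.94*d^2 + 0.34*d - 1.93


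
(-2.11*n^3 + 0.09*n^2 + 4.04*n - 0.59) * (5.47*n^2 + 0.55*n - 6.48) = -11.5417*n^5 - 0.6682*n^4 + 35.8211*n^3 - 1.5885*n^2 - 26.5037*n + 3.8232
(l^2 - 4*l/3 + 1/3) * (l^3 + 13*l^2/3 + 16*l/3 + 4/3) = l^5 + 3*l^4 - l^3/9 - 13*l^2/3 + 4/9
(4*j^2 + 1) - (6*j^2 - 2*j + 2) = -2*j^2 + 2*j - 1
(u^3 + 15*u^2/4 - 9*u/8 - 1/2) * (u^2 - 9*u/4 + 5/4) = u^5 + 3*u^4/2 - 133*u^3/16 + 215*u^2/32 - 9*u/32 - 5/8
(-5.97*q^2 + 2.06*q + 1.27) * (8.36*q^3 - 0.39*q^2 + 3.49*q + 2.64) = -49.9092*q^5 + 19.5499*q^4 - 11.0215*q^3 - 9.0667*q^2 + 9.8707*q + 3.3528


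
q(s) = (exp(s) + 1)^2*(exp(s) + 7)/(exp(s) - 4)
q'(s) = (exp(s) + 1)^2*exp(s)/(exp(s) - 4) + 2*(exp(s) + 1)*(exp(s) + 7)*exp(s)/(exp(s) - 4) - (exp(s) + 1)^2*(exp(s) + 7)*exp(s)/(exp(s) - 4)^2 = (2*exp(3*s) - 3*exp(2*s) - 72*exp(s) - 67)*exp(s)/(exp(2*s) - 8*exp(s) + 16)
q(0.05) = -11.49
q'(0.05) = -17.37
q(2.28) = 337.29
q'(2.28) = 237.69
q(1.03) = -118.11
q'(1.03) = -483.77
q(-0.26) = -7.55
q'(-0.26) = -9.12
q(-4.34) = -1.81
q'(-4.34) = -0.06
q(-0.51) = -5.73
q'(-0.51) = -5.76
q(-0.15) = -8.67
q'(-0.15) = -11.35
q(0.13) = -13.01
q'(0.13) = -20.86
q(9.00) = 65765376.26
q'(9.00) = 131425278.33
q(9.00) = 65765376.26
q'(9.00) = 131425278.33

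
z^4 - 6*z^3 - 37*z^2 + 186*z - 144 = (z - 8)*(z - 3)*(z - 1)*(z + 6)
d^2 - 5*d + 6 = (d - 3)*(d - 2)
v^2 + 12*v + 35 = (v + 5)*(v + 7)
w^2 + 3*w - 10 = (w - 2)*(w + 5)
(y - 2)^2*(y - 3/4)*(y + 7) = y^4 + 9*y^3/4 - 105*y^2/4 + 46*y - 21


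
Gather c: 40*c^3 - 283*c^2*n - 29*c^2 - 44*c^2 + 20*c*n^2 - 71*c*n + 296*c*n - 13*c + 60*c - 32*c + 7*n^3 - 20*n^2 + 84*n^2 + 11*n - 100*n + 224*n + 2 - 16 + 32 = 40*c^3 + c^2*(-283*n - 73) + c*(20*n^2 + 225*n + 15) + 7*n^3 + 64*n^2 + 135*n + 18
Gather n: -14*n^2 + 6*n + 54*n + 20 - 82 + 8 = -14*n^2 + 60*n - 54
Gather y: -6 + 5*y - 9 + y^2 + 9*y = y^2 + 14*y - 15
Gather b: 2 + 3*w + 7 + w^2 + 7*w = w^2 + 10*w + 9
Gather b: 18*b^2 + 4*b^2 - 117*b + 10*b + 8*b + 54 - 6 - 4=22*b^2 - 99*b + 44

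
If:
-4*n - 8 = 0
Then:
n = -2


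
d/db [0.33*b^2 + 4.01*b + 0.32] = 0.66*b + 4.01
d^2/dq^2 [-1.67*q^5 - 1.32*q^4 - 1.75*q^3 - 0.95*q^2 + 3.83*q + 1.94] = -33.4*q^3 - 15.84*q^2 - 10.5*q - 1.9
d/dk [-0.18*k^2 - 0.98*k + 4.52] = -0.36*k - 0.98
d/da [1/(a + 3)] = -1/(a + 3)^2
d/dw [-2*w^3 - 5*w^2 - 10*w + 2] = -6*w^2 - 10*w - 10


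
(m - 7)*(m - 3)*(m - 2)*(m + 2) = m^4 - 10*m^3 + 17*m^2 + 40*m - 84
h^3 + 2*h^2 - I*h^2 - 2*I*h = h*(h + 2)*(h - I)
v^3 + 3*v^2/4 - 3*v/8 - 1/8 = (v - 1/2)*(v + 1/4)*(v + 1)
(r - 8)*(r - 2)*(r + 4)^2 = r^4 - 2*r^3 - 48*r^2 - 32*r + 256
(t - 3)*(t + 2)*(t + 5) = t^3 + 4*t^2 - 11*t - 30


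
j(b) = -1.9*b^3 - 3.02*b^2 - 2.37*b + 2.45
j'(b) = -5.7*b^2 - 6.04*b - 2.37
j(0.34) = 1.22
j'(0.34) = -5.08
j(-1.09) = 3.91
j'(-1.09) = -2.56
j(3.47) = -121.52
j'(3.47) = -91.96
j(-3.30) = 45.66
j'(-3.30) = -44.51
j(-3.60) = 60.49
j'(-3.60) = -54.50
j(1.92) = -26.68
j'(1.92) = -34.98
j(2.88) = -74.81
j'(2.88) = -67.04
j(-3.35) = 47.93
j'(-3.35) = -46.10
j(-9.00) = 1164.26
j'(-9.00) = -409.71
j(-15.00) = 5771.00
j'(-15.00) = -1194.27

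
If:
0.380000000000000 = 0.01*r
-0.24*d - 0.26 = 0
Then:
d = -1.08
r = 38.00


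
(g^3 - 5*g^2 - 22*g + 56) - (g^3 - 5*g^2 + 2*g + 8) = 48 - 24*g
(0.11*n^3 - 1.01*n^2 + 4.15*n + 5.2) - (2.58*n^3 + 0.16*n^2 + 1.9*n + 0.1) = -2.47*n^3 - 1.17*n^2 + 2.25*n + 5.1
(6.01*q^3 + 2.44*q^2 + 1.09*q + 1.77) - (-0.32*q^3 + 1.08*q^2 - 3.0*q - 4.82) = 6.33*q^3 + 1.36*q^2 + 4.09*q + 6.59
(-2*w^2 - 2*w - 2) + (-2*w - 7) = -2*w^2 - 4*w - 9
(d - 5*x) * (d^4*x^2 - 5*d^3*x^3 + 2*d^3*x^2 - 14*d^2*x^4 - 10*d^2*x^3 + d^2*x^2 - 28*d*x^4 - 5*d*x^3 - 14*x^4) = d^5*x^2 - 10*d^4*x^3 + 2*d^4*x^2 + 11*d^3*x^4 - 20*d^3*x^3 + d^3*x^2 + 70*d^2*x^5 + 22*d^2*x^4 - 10*d^2*x^3 + 140*d*x^5 + 11*d*x^4 + 70*x^5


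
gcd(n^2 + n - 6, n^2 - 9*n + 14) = n - 2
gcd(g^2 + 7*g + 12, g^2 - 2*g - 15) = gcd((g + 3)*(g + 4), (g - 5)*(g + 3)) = g + 3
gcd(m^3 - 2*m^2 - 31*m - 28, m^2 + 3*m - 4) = m + 4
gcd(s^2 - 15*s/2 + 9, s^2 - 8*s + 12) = s - 6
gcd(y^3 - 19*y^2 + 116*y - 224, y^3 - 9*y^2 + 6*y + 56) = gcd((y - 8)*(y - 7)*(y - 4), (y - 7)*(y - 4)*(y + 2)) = y^2 - 11*y + 28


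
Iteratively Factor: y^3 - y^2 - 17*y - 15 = (y + 3)*(y^2 - 4*y - 5) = (y - 5)*(y + 3)*(y + 1)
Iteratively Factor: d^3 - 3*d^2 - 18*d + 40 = (d + 4)*(d^2 - 7*d + 10) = (d - 5)*(d + 4)*(d - 2)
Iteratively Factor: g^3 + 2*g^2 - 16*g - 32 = (g + 4)*(g^2 - 2*g - 8) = (g - 4)*(g + 4)*(g + 2)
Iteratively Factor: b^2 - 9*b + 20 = (b - 5)*(b - 4)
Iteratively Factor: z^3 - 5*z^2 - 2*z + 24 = (z - 4)*(z^2 - z - 6) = (z - 4)*(z + 2)*(z - 3)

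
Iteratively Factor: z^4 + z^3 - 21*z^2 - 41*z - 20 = (z + 4)*(z^3 - 3*z^2 - 9*z - 5) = (z + 1)*(z + 4)*(z^2 - 4*z - 5) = (z + 1)^2*(z + 4)*(z - 5)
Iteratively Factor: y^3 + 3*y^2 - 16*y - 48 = (y + 3)*(y^2 - 16) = (y - 4)*(y + 3)*(y + 4)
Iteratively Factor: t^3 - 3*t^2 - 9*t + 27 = (t - 3)*(t^2 - 9) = (t - 3)*(t + 3)*(t - 3)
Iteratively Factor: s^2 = (s)*(s)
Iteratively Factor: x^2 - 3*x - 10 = (x + 2)*(x - 5)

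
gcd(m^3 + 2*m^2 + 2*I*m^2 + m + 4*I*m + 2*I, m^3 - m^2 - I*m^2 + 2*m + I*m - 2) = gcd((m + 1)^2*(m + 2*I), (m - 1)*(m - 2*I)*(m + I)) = 1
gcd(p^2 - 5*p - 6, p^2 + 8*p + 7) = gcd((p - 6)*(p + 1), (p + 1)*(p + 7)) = p + 1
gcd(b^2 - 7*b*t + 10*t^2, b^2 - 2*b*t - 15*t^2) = -b + 5*t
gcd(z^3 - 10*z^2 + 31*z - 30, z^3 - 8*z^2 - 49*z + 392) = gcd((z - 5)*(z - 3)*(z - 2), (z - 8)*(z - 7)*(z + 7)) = 1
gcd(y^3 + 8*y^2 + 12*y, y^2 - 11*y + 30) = 1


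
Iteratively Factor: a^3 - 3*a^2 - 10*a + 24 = (a + 3)*(a^2 - 6*a + 8) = (a - 2)*(a + 3)*(a - 4)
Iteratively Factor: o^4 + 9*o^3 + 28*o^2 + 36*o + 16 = (o + 2)*(o^3 + 7*o^2 + 14*o + 8) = (o + 2)*(o + 4)*(o^2 + 3*o + 2) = (o + 1)*(o + 2)*(o + 4)*(o + 2)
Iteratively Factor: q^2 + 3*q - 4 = (q - 1)*(q + 4)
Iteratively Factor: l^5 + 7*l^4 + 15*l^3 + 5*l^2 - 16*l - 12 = (l + 2)*(l^4 + 5*l^3 + 5*l^2 - 5*l - 6) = (l + 2)*(l + 3)*(l^3 + 2*l^2 - l - 2) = (l + 1)*(l + 2)*(l + 3)*(l^2 + l - 2) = (l + 1)*(l + 2)^2*(l + 3)*(l - 1)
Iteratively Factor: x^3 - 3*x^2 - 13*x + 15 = (x - 5)*(x^2 + 2*x - 3) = (x - 5)*(x - 1)*(x + 3)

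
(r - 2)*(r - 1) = r^2 - 3*r + 2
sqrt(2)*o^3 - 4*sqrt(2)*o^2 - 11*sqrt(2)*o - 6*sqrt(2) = (o - 6)*(o + 1)*(sqrt(2)*o + sqrt(2))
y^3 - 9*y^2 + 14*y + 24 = (y - 6)*(y - 4)*(y + 1)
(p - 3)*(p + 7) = p^2 + 4*p - 21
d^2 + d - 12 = (d - 3)*(d + 4)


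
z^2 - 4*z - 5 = (z - 5)*(z + 1)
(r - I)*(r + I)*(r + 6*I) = r^3 + 6*I*r^2 + r + 6*I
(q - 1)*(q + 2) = q^2 + q - 2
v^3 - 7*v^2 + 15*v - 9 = (v - 3)^2*(v - 1)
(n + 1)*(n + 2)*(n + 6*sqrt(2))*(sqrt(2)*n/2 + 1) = sqrt(2)*n^4/2 + 3*sqrt(2)*n^3/2 + 7*n^3 + 7*sqrt(2)*n^2 + 21*n^2 + 14*n + 18*sqrt(2)*n + 12*sqrt(2)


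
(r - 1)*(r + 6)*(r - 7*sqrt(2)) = r^3 - 7*sqrt(2)*r^2 + 5*r^2 - 35*sqrt(2)*r - 6*r + 42*sqrt(2)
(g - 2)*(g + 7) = g^2 + 5*g - 14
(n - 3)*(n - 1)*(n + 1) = n^3 - 3*n^2 - n + 3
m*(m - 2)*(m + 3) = m^3 + m^2 - 6*m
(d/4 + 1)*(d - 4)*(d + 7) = d^3/4 + 7*d^2/4 - 4*d - 28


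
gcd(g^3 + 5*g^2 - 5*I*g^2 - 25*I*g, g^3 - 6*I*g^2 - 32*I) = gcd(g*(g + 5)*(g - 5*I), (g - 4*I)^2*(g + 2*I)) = 1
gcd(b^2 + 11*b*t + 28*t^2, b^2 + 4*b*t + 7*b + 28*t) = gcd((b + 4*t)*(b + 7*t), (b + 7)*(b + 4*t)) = b + 4*t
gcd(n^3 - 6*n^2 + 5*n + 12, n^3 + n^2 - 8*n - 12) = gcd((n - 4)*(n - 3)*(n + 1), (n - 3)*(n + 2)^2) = n - 3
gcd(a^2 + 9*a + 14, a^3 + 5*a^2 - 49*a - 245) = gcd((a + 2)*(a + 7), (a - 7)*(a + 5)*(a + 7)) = a + 7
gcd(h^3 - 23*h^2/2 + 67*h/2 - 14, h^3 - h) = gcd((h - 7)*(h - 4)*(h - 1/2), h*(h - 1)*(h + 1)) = 1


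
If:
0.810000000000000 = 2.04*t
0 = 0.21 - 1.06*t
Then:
No Solution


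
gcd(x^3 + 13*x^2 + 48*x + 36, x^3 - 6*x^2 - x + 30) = 1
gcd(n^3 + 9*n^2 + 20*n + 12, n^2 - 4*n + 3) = 1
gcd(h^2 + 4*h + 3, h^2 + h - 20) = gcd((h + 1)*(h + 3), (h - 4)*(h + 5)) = 1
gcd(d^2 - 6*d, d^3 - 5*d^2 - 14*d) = d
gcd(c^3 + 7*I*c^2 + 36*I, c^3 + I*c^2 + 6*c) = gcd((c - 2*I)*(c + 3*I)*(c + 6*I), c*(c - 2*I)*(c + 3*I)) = c^2 + I*c + 6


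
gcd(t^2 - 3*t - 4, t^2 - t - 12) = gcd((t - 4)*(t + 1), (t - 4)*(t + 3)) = t - 4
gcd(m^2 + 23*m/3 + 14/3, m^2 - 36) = 1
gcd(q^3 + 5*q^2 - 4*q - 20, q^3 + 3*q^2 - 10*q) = q^2 + 3*q - 10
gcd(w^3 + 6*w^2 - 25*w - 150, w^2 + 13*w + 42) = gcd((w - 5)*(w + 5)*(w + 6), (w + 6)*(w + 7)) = w + 6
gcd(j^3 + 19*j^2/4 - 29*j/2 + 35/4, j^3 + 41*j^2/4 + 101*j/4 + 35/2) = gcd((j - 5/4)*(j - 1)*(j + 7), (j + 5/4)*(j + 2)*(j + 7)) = j + 7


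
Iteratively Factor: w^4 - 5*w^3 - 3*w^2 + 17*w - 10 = (w + 2)*(w^3 - 7*w^2 + 11*w - 5) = (w - 1)*(w + 2)*(w^2 - 6*w + 5) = (w - 1)^2*(w + 2)*(w - 5)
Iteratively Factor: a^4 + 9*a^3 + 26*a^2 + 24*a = (a + 4)*(a^3 + 5*a^2 + 6*a) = (a + 2)*(a + 4)*(a^2 + 3*a) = a*(a + 2)*(a + 4)*(a + 3)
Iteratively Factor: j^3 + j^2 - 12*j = (j + 4)*(j^2 - 3*j) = (j - 3)*(j + 4)*(j)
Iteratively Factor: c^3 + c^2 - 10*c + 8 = (c - 2)*(c^2 + 3*c - 4) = (c - 2)*(c + 4)*(c - 1)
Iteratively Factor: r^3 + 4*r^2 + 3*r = (r + 1)*(r^2 + 3*r) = (r + 1)*(r + 3)*(r)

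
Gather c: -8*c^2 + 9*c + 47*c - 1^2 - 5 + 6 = -8*c^2 + 56*c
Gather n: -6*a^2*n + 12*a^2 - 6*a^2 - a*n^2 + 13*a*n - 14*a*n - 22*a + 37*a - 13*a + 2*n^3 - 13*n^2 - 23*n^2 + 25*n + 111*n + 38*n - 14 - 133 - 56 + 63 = 6*a^2 + 2*a + 2*n^3 + n^2*(-a - 36) + n*(-6*a^2 - a + 174) - 140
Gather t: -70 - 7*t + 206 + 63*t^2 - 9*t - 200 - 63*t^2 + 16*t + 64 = 0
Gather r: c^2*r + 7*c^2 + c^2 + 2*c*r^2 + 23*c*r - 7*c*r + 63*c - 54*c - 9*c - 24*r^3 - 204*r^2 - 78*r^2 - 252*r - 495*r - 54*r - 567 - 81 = 8*c^2 - 24*r^3 + r^2*(2*c - 282) + r*(c^2 + 16*c - 801) - 648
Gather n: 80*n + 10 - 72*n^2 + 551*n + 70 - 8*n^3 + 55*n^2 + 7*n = -8*n^3 - 17*n^2 + 638*n + 80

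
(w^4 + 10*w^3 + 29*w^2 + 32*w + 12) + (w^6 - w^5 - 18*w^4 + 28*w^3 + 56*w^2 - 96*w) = w^6 - w^5 - 17*w^4 + 38*w^3 + 85*w^2 - 64*w + 12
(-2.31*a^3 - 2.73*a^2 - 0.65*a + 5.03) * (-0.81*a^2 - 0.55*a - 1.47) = 1.8711*a^5 + 3.4818*a^4 + 5.4237*a^3 + 0.2963*a^2 - 1.811*a - 7.3941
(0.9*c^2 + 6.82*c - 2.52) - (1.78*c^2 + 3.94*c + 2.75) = -0.88*c^2 + 2.88*c - 5.27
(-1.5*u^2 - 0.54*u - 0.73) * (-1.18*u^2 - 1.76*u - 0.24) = 1.77*u^4 + 3.2772*u^3 + 2.1718*u^2 + 1.4144*u + 0.1752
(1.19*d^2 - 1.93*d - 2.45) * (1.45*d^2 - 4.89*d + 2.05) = 1.7255*d^4 - 8.6176*d^3 + 8.3247*d^2 + 8.024*d - 5.0225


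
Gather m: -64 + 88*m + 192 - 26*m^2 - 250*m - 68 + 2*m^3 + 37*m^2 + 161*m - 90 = 2*m^3 + 11*m^2 - m - 30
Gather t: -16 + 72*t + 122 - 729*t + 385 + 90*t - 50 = 441 - 567*t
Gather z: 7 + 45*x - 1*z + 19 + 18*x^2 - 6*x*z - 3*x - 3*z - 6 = 18*x^2 + 42*x + z*(-6*x - 4) + 20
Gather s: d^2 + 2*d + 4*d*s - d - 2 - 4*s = d^2 + d + s*(4*d - 4) - 2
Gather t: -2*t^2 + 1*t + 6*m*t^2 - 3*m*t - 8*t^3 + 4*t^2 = -8*t^3 + t^2*(6*m + 2) + t*(1 - 3*m)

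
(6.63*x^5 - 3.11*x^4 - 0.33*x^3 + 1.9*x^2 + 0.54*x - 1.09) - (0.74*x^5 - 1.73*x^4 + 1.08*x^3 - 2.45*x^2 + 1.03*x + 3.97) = 5.89*x^5 - 1.38*x^4 - 1.41*x^3 + 4.35*x^2 - 0.49*x - 5.06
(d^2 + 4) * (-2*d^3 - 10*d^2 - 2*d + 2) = -2*d^5 - 10*d^4 - 10*d^3 - 38*d^2 - 8*d + 8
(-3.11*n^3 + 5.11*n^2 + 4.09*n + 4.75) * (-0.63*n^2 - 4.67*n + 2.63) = 1.9593*n^5 + 11.3044*n^4 - 34.6197*n^3 - 8.6535*n^2 - 11.4258*n + 12.4925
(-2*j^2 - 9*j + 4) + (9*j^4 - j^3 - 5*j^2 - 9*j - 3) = 9*j^4 - j^3 - 7*j^2 - 18*j + 1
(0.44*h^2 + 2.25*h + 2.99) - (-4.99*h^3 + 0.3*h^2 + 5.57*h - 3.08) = 4.99*h^3 + 0.14*h^2 - 3.32*h + 6.07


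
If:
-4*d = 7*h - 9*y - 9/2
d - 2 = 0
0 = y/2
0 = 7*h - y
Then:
No Solution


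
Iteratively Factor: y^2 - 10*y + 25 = (y - 5)*(y - 5)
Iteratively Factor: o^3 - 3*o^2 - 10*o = (o)*(o^2 - 3*o - 10) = o*(o - 5)*(o + 2)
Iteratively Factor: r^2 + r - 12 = (r - 3)*(r + 4)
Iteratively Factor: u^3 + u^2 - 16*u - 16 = (u + 1)*(u^2 - 16) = (u - 4)*(u + 1)*(u + 4)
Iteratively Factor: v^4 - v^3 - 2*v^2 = (v)*(v^3 - v^2 - 2*v) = v*(v + 1)*(v^2 - 2*v) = v^2*(v + 1)*(v - 2)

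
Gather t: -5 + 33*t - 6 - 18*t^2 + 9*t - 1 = -18*t^2 + 42*t - 12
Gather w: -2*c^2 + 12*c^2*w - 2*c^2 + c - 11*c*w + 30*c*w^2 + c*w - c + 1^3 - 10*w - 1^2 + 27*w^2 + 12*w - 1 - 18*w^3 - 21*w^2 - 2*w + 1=-4*c^2 - 18*w^3 + w^2*(30*c + 6) + w*(12*c^2 - 10*c)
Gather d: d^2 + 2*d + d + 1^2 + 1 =d^2 + 3*d + 2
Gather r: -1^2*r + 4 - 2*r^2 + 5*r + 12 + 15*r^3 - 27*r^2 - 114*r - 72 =15*r^3 - 29*r^2 - 110*r - 56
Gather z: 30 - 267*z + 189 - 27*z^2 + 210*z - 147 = -27*z^2 - 57*z + 72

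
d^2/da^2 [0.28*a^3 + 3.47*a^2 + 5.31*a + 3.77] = 1.68*a + 6.94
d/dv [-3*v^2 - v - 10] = -6*v - 1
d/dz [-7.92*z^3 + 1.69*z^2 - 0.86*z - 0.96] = -23.76*z^2 + 3.38*z - 0.86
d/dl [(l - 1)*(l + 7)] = 2*l + 6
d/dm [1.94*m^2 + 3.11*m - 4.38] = 3.88*m + 3.11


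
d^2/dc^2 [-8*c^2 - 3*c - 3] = -16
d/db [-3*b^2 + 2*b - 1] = 2 - 6*b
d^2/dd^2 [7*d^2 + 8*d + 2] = 14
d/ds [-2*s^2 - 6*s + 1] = -4*s - 6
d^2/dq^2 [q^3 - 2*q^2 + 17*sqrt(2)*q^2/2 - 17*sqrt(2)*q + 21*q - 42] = 6*q - 4 + 17*sqrt(2)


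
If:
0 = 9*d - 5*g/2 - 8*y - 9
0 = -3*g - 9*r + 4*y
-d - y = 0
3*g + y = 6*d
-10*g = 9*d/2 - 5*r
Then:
No Solution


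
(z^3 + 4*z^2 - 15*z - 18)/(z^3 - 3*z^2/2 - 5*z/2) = 2*(z^2 + 3*z - 18)/(z*(2*z - 5))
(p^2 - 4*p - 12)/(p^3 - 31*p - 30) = (p + 2)/(p^2 + 6*p + 5)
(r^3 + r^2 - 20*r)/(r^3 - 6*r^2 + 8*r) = (r + 5)/(r - 2)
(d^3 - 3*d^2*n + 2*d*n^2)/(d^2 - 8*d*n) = (d^2 - 3*d*n + 2*n^2)/(d - 8*n)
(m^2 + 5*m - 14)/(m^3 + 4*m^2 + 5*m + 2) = (m^2 + 5*m - 14)/(m^3 + 4*m^2 + 5*m + 2)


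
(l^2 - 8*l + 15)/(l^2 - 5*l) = (l - 3)/l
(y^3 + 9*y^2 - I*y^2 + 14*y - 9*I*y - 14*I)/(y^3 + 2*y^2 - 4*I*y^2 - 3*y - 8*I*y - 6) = (y + 7)/(y - 3*I)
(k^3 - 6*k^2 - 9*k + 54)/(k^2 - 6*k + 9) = (k^2 - 3*k - 18)/(k - 3)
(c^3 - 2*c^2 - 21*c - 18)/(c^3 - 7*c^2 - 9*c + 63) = (c^2 - 5*c - 6)/(c^2 - 10*c + 21)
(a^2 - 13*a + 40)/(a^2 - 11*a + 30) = (a - 8)/(a - 6)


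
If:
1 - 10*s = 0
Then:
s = 1/10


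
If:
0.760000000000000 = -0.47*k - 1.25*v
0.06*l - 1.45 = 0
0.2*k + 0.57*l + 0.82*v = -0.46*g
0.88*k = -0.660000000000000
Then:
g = -29.04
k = -0.75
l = 24.17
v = -0.33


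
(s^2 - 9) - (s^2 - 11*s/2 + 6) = 11*s/2 - 15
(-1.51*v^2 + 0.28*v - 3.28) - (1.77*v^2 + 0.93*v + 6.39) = -3.28*v^2 - 0.65*v - 9.67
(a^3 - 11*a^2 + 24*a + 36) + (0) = a^3 - 11*a^2 + 24*a + 36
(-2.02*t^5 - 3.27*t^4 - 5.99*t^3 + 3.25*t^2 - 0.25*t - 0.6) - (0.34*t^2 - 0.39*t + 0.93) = -2.02*t^5 - 3.27*t^4 - 5.99*t^3 + 2.91*t^2 + 0.14*t - 1.53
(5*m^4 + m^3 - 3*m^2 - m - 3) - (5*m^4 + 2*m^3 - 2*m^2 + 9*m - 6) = -m^3 - m^2 - 10*m + 3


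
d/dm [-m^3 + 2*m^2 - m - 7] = -3*m^2 + 4*m - 1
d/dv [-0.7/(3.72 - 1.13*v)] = -0.791/(1.13*v - 3.72)^2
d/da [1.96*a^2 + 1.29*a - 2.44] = 3.92*a + 1.29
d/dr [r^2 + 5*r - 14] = 2*r + 5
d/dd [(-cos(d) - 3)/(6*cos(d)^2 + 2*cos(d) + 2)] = (3*sin(d)^2 - 18*cos(d) - 5)*sin(d)/(2*(3*cos(d)^2 + cos(d) + 1)^2)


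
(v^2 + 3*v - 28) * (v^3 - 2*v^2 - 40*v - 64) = v^5 + v^4 - 74*v^3 - 128*v^2 + 928*v + 1792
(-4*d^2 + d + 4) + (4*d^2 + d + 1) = 2*d + 5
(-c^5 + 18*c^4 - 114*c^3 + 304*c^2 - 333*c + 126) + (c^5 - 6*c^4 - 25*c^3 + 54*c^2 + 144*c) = 12*c^4 - 139*c^3 + 358*c^2 - 189*c + 126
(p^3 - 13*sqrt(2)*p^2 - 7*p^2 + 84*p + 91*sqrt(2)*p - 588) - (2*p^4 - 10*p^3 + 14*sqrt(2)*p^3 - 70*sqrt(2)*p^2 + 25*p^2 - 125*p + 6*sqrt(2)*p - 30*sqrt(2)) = -2*p^4 - 14*sqrt(2)*p^3 + 11*p^3 - 32*p^2 + 57*sqrt(2)*p^2 + 85*sqrt(2)*p + 209*p - 588 + 30*sqrt(2)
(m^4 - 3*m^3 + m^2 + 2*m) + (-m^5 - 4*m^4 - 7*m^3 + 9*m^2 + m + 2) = -m^5 - 3*m^4 - 10*m^3 + 10*m^2 + 3*m + 2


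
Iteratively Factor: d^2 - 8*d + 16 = (d - 4)*(d - 4)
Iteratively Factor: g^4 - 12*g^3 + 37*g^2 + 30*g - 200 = (g - 4)*(g^3 - 8*g^2 + 5*g + 50) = (g - 5)*(g - 4)*(g^2 - 3*g - 10) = (g - 5)*(g - 4)*(g + 2)*(g - 5)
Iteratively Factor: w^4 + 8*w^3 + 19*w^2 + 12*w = (w + 3)*(w^3 + 5*w^2 + 4*w) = w*(w + 3)*(w^2 + 5*w + 4) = w*(w + 1)*(w + 3)*(w + 4)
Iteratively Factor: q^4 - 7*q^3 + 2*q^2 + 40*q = (q + 2)*(q^3 - 9*q^2 + 20*q) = q*(q + 2)*(q^2 - 9*q + 20) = q*(q - 4)*(q + 2)*(q - 5)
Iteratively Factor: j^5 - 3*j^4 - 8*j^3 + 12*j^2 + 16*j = (j - 4)*(j^4 + j^3 - 4*j^2 - 4*j) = (j - 4)*(j + 2)*(j^3 - j^2 - 2*j) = (j - 4)*(j - 2)*(j + 2)*(j^2 + j) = (j - 4)*(j - 2)*(j + 1)*(j + 2)*(j)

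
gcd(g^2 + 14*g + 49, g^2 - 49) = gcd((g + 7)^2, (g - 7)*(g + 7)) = g + 7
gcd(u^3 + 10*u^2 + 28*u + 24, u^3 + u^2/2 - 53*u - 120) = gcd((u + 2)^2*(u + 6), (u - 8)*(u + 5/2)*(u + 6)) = u + 6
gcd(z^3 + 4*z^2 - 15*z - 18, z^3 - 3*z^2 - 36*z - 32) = z + 1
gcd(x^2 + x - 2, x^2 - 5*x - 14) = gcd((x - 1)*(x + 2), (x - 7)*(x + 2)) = x + 2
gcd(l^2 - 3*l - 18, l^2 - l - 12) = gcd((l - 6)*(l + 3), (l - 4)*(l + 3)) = l + 3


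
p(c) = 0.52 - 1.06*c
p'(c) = -1.06000000000000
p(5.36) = -5.16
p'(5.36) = -1.06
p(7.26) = -7.18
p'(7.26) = -1.06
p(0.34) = 0.16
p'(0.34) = -1.06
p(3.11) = -2.78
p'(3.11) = -1.06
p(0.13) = 0.38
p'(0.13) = -1.06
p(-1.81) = 2.44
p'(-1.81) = -1.06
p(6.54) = -6.41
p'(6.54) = -1.06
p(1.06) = -0.60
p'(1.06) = -1.06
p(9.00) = -9.02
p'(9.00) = -1.06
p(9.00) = -9.02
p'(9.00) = -1.06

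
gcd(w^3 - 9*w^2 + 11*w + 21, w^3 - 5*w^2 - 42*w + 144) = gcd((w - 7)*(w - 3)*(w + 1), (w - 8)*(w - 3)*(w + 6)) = w - 3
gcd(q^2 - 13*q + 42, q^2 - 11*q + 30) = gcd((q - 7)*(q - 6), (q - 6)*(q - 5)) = q - 6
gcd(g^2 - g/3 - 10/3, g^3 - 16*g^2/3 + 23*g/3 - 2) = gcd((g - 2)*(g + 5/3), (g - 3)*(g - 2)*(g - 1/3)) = g - 2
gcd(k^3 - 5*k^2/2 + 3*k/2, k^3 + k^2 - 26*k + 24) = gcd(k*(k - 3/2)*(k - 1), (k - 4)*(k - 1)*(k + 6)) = k - 1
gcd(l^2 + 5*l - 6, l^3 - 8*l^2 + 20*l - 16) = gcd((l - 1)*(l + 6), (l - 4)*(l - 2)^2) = 1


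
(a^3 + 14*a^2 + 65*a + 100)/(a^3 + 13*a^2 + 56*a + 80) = (a + 5)/(a + 4)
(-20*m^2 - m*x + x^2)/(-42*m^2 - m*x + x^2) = (20*m^2 + m*x - x^2)/(42*m^2 + m*x - x^2)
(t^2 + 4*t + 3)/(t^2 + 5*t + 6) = (t + 1)/(t + 2)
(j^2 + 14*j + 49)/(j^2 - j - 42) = (j^2 + 14*j + 49)/(j^2 - j - 42)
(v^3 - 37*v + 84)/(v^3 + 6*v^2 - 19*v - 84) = (v - 3)/(v + 3)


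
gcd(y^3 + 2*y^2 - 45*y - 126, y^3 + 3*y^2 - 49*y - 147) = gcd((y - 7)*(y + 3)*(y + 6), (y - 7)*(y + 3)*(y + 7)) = y^2 - 4*y - 21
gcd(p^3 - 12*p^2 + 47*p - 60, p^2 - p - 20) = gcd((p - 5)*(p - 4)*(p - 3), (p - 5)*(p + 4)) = p - 5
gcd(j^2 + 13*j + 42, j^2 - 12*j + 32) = 1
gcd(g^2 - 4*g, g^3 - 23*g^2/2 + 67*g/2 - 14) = g - 4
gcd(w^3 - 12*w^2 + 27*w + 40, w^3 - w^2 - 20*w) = w - 5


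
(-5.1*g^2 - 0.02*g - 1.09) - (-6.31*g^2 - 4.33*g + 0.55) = 1.21*g^2 + 4.31*g - 1.64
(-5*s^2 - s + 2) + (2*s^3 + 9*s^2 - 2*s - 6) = 2*s^3 + 4*s^2 - 3*s - 4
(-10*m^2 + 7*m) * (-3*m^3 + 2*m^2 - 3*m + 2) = 30*m^5 - 41*m^4 + 44*m^3 - 41*m^2 + 14*m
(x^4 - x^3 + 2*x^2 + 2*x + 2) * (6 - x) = -x^5 + 7*x^4 - 8*x^3 + 10*x^2 + 10*x + 12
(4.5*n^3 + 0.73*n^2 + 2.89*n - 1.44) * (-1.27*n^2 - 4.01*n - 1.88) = -5.715*n^5 - 18.9721*n^4 - 15.0576*n^3 - 11.1325*n^2 + 0.341199999999999*n + 2.7072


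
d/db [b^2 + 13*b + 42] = 2*b + 13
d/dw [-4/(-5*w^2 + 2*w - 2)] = 8*(1 - 5*w)/(5*w^2 - 2*w + 2)^2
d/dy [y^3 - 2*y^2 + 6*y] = 3*y^2 - 4*y + 6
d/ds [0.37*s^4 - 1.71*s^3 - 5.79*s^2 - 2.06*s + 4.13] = 1.48*s^3 - 5.13*s^2 - 11.58*s - 2.06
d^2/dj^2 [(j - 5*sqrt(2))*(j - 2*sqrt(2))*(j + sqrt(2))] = 6*j - 12*sqrt(2)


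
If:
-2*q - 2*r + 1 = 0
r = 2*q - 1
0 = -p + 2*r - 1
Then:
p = -1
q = 1/2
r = 0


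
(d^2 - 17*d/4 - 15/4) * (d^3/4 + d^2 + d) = d^5/4 - d^4/16 - 67*d^3/16 - 8*d^2 - 15*d/4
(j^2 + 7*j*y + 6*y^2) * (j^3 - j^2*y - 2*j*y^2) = j^5 + 6*j^4*y - 3*j^3*y^2 - 20*j^2*y^3 - 12*j*y^4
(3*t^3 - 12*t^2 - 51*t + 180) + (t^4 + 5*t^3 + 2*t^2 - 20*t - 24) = t^4 + 8*t^3 - 10*t^2 - 71*t + 156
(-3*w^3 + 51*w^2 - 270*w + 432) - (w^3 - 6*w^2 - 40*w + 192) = -4*w^3 + 57*w^2 - 230*w + 240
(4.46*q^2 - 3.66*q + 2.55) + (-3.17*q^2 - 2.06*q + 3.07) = 1.29*q^2 - 5.72*q + 5.62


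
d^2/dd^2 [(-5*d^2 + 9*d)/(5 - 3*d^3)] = 2*(45*d^6 - 243*d^5 + 525*d^3 - 810*d^2 + 125)/(27*d^9 - 135*d^6 + 225*d^3 - 125)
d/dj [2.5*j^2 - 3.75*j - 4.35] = 5.0*j - 3.75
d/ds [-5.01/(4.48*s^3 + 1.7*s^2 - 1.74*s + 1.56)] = (67.3344*s^2 + 17.034*s - 8.7174)/(4.48*s^3 + 1.7*s^2 - 1.74*s + 1.56)^2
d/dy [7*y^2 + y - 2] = 14*y + 1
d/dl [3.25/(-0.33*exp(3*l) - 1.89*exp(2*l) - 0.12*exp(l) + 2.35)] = (3.2175*exp(2*l) + 12.285*exp(l) + 0.39)*exp(l)/(0.33*exp(3*l) + 1.89*exp(2*l) + 0.12*exp(l) - 2.35)^2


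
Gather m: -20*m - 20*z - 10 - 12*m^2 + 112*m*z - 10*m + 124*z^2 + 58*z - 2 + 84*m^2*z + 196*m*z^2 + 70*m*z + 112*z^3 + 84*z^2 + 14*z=m^2*(84*z - 12) + m*(196*z^2 + 182*z - 30) + 112*z^3 + 208*z^2 + 52*z - 12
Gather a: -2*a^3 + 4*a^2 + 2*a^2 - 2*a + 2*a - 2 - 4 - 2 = -2*a^3 + 6*a^2 - 8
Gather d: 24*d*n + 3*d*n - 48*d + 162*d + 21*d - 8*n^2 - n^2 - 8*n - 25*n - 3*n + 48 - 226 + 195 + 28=d*(27*n + 135) - 9*n^2 - 36*n + 45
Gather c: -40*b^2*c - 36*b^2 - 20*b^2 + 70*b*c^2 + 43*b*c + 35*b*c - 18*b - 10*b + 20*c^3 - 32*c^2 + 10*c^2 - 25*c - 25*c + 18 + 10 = -56*b^2 - 28*b + 20*c^3 + c^2*(70*b - 22) + c*(-40*b^2 + 78*b - 50) + 28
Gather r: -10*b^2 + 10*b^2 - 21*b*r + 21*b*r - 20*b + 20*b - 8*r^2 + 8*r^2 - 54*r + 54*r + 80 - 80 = 0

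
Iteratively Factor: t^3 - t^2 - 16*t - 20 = (t + 2)*(t^2 - 3*t - 10) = (t + 2)^2*(t - 5)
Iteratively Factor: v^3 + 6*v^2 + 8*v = (v + 4)*(v^2 + 2*v) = v*(v + 4)*(v + 2)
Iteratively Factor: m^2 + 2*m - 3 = (m - 1)*(m + 3)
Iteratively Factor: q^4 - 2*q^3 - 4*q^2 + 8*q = (q - 2)*(q^3 - 4*q) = (q - 2)*(q + 2)*(q^2 - 2*q) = (q - 2)^2*(q + 2)*(q)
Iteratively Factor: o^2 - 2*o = (o - 2)*(o)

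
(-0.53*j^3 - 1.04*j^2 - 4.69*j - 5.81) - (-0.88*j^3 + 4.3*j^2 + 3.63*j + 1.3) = 0.35*j^3 - 5.34*j^2 - 8.32*j - 7.11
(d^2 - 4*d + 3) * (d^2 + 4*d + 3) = d^4 - 10*d^2 + 9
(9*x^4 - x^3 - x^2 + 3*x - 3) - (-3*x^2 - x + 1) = 9*x^4 - x^3 + 2*x^2 + 4*x - 4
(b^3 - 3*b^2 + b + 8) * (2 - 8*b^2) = -8*b^5 + 24*b^4 - 6*b^3 - 70*b^2 + 2*b + 16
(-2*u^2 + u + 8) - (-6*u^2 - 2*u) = 4*u^2 + 3*u + 8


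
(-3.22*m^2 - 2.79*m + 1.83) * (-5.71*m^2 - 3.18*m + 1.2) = 18.3862*m^4 + 26.1705*m^3 - 5.4411*m^2 - 9.1674*m + 2.196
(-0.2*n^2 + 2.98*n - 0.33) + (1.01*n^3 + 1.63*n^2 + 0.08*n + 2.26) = 1.01*n^3 + 1.43*n^2 + 3.06*n + 1.93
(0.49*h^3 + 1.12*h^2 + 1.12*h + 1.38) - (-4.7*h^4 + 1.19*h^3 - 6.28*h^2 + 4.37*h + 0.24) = 4.7*h^4 - 0.7*h^3 + 7.4*h^2 - 3.25*h + 1.14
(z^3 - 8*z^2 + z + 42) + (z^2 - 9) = z^3 - 7*z^2 + z + 33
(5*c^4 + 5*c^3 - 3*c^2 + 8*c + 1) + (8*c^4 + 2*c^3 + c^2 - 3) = 13*c^4 + 7*c^3 - 2*c^2 + 8*c - 2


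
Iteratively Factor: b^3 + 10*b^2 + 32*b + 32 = (b + 4)*(b^2 + 6*b + 8) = (b + 4)^2*(b + 2)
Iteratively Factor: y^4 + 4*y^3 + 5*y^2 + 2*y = (y + 1)*(y^3 + 3*y^2 + 2*y) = (y + 1)^2*(y^2 + 2*y) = y*(y + 1)^2*(y + 2)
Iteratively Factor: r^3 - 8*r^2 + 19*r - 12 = (r - 4)*(r^2 - 4*r + 3) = (r - 4)*(r - 3)*(r - 1)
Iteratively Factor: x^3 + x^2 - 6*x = (x + 3)*(x^2 - 2*x) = (x - 2)*(x + 3)*(x)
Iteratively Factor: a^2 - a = (a)*(a - 1)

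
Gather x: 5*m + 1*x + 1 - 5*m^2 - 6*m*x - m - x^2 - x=-5*m^2 - 6*m*x + 4*m - x^2 + 1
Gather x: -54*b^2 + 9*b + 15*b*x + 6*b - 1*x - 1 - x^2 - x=-54*b^2 + 15*b - x^2 + x*(15*b - 2) - 1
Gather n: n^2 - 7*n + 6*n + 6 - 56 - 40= n^2 - n - 90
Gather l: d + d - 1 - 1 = 2*d - 2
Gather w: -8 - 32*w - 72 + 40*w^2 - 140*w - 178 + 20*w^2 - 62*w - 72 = 60*w^2 - 234*w - 330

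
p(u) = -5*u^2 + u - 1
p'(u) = 1 - 10*u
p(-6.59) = -224.73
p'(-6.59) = 66.90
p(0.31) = -1.17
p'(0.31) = -2.10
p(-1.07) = -7.79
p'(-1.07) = 11.70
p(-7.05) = -256.56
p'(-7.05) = 71.50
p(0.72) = -2.87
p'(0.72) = -6.20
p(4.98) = -120.02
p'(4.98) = -48.80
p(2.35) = -26.26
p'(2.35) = -22.50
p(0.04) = -0.97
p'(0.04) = 0.60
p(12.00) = -709.00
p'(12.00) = -119.00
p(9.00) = -397.00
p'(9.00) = -89.00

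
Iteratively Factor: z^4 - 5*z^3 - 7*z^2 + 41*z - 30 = (z - 5)*(z^3 - 7*z + 6) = (z - 5)*(z - 1)*(z^2 + z - 6) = (z - 5)*(z - 2)*(z - 1)*(z + 3)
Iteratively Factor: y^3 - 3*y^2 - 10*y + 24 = (y - 4)*(y^2 + y - 6) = (y - 4)*(y - 2)*(y + 3)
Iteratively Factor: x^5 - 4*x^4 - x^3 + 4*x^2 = (x - 1)*(x^4 - 3*x^3 - 4*x^2) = (x - 1)*(x + 1)*(x^3 - 4*x^2) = x*(x - 1)*(x + 1)*(x^2 - 4*x) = x*(x - 4)*(x - 1)*(x + 1)*(x)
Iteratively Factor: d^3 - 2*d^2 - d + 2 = (d + 1)*(d^2 - 3*d + 2) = (d - 1)*(d + 1)*(d - 2)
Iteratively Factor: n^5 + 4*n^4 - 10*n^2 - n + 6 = (n - 1)*(n^4 + 5*n^3 + 5*n^2 - 5*n - 6) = (n - 1)*(n + 1)*(n^3 + 4*n^2 + n - 6) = (n - 1)*(n + 1)*(n + 3)*(n^2 + n - 2) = (n - 1)^2*(n + 1)*(n + 3)*(n + 2)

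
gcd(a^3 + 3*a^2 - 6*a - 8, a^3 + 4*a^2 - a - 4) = a^2 + 5*a + 4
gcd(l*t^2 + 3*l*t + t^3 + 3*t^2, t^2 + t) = t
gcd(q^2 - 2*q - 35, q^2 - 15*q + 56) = q - 7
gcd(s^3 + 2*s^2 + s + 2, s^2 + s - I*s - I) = s - I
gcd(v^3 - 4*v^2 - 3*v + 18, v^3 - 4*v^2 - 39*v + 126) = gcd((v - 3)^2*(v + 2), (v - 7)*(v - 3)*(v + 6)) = v - 3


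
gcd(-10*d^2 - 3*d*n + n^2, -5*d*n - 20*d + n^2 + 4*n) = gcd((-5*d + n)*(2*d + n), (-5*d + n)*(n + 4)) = 5*d - n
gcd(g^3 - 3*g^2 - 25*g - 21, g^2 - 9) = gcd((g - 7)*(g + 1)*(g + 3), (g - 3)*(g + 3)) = g + 3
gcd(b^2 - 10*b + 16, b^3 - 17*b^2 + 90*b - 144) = b - 8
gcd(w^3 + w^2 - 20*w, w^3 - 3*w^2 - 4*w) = w^2 - 4*w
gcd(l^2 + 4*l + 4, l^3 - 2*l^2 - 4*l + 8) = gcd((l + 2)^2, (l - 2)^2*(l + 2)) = l + 2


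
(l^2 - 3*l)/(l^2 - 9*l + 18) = l/(l - 6)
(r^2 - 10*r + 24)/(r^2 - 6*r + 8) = (r - 6)/(r - 2)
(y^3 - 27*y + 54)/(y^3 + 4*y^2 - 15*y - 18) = (y - 3)/(y + 1)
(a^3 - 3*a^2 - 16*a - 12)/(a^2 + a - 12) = (a^3 - 3*a^2 - 16*a - 12)/(a^2 + a - 12)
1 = 1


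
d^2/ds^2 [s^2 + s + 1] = 2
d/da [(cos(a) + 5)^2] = -2*(cos(a) + 5)*sin(a)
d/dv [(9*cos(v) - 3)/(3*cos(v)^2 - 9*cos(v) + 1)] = 9*(3*cos(v)^2 - 2*cos(v) + 2)*sin(v)/(3*sin(v)^2 + 9*cos(v) - 4)^2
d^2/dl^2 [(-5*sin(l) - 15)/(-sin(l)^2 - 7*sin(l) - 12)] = 5*(4*sin(l) + cos(l)^2 + 1)/(sin(l) + 4)^3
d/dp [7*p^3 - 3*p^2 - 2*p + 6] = 21*p^2 - 6*p - 2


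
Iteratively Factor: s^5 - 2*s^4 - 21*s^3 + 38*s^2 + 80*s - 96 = (s - 1)*(s^4 - s^3 - 22*s^2 + 16*s + 96) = (s - 1)*(s + 2)*(s^3 - 3*s^2 - 16*s + 48) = (s - 4)*(s - 1)*(s + 2)*(s^2 + s - 12) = (s - 4)*(s - 3)*(s - 1)*(s + 2)*(s + 4)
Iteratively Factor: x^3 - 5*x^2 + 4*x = (x)*(x^2 - 5*x + 4) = x*(x - 1)*(x - 4)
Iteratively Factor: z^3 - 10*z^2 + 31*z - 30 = (z - 2)*(z^2 - 8*z + 15) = (z - 3)*(z - 2)*(z - 5)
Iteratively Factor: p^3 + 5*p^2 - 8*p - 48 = (p - 3)*(p^2 + 8*p + 16) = (p - 3)*(p + 4)*(p + 4)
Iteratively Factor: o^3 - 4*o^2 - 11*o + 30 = (o - 2)*(o^2 - 2*o - 15) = (o - 2)*(o + 3)*(o - 5)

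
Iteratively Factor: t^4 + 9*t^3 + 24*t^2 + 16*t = (t + 1)*(t^3 + 8*t^2 + 16*t) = t*(t + 1)*(t^2 + 8*t + 16) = t*(t + 1)*(t + 4)*(t + 4)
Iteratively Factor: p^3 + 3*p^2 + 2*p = (p)*(p^2 + 3*p + 2) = p*(p + 1)*(p + 2)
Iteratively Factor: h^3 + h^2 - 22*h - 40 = (h - 5)*(h^2 + 6*h + 8) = (h - 5)*(h + 2)*(h + 4)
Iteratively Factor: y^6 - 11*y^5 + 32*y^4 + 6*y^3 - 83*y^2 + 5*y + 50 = (y + 1)*(y^5 - 12*y^4 + 44*y^3 - 38*y^2 - 45*y + 50) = (y - 1)*(y + 1)*(y^4 - 11*y^3 + 33*y^2 - 5*y - 50) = (y - 5)*(y - 1)*(y + 1)*(y^3 - 6*y^2 + 3*y + 10) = (y - 5)*(y - 2)*(y - 1)*(y + 1)*(y^2 - 4*y - 5) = (y - 5)^2*(y - 2)*(y - 1)*(y + 1)*(y + 1)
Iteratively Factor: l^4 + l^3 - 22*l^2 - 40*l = (l + 4)*(l^3 - 3*l^2 - 10*l) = (l - 5)*(l + 4)*(l^2 + 2*l) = (l - 5)*(l + 2)*(l + 4)*(l)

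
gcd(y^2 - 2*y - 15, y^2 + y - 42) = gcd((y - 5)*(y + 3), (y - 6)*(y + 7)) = 1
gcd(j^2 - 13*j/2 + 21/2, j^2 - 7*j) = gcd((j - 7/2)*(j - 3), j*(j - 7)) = 1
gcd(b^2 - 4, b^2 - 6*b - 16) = b + 2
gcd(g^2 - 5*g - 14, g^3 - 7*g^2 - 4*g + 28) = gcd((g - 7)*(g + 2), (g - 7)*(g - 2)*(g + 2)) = g^2 - 5*g - 14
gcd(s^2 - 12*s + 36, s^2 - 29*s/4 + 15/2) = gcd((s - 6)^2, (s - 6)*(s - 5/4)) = s - 6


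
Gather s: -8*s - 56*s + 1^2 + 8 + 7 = 16 - 64*s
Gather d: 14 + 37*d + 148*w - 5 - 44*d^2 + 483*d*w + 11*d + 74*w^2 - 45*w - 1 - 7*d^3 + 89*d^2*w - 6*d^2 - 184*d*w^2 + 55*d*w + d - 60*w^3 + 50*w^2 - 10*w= -7*d^3 + d^2*(89*w - 50) + d*(-184*w^2 + 538*w + 49) - 60*w^3 + 124*w^2 + 93*w + 8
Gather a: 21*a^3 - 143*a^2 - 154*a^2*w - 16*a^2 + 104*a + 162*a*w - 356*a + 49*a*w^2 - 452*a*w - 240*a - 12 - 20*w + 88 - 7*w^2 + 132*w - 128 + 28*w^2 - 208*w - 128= 21*a^3 + a^2*(-154*w - 159) + a*(49*w^2 - 290*w - 492) + 21*w^2 - 96*w - 180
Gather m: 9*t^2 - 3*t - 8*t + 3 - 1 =9*t^2 - 11*t + 2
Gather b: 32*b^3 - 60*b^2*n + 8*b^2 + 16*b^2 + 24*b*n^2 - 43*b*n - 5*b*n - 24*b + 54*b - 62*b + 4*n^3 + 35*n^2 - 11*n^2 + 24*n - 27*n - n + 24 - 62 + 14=32*b^3 + b^2*(24 - 60*n) + b*(24*n^2 - 48*n - 32) + 4*n^3 + 24*n^2 - 4*n - 24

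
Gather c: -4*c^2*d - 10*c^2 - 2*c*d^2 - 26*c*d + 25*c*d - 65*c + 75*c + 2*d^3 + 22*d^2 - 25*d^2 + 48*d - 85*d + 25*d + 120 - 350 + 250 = c^2*(-4*d - 10) + c*(-2*d^2 - d + 10) + 2*d^3 - 3*d^2 - 12*d + 20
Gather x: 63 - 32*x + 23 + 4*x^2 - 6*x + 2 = 4*x^2 - 38*x + 88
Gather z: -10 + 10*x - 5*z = 10*x - 5*z - 10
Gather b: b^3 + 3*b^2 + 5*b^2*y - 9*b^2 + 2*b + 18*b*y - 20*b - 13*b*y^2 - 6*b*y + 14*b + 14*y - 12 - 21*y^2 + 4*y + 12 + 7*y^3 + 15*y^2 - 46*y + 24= b^3 + b^2*(5*y - 6) + b*(-13*y^2 + 12*y - 4) + 7*y^3 - 6*y^2 - 28*y + 24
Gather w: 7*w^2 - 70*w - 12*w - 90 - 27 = 7*w^2 - 82*w - 117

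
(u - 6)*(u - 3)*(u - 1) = u^3 - 10*u^2 + 27*u - 18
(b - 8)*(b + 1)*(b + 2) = b^3 - 5*b^2 - 22*b - 16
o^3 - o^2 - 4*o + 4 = (o - 2)*(o - 1)*(o + 2)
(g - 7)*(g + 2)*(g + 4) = g^3 - g^2 - 34*g - 56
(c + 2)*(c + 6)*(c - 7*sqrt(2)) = c^3 - 7*sqrt(2)*c^2 + 8*c^2 - 56*sqrt(2)*c + 12*c - 84*sqrt(2)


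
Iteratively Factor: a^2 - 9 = (a - 3)*(a + 3)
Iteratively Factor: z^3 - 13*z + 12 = (z - 3)*(z^2 + 3*z - 4) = (z - 3)*(z + 4)*(z - 1)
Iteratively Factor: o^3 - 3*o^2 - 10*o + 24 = (o + 3)*(o^2 - 6*o + 8) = (o - 2)*(o + 3)*(o - 4)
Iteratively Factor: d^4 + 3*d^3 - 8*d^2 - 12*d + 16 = (d + 2)*(d^3 + d^2 - 10*d + 8) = (d - 1)*(d + 2)*(d^2 + 2*d - 8) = (d - 1)*(d + 2)*(d + 4)*(d - 2)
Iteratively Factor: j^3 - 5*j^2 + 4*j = (j - 4)*(j^2 - j) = j*(j - 4)*(j - 1)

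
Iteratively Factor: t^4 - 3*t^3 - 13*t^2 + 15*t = (t + 3)*(t^3 - 6*t^2 + 5*t) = (t - 1)*(t + 3)*(t^2 - 5*t) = (t - 5)*(t - 1)*(t + 3)*(t)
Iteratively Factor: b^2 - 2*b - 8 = (b - 4)*(b + 2)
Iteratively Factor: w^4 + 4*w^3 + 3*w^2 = (w + 1)*(w^3 + 3*w^2) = w*(w + 1)*(w^2 + 3*w) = w^2*(w + 1)*(w + 3)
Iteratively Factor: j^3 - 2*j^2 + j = (j - 1)*(j^2 - j) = j*(j - 1)*(j - 1)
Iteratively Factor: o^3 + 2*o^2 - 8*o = (o)*(o^2 + 2*o - 8) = o*(o + 4)*(o - 2)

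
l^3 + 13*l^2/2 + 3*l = l*(l + 1/2)*(l + 6)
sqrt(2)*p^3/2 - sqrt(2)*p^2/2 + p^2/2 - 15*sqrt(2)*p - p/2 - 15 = (p - 6)*(p + 5)*(sqrt(2)*p/2 + 1/2)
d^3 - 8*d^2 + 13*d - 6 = (d - 6)*(d - 1)^2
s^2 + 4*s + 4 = (s + 2)^2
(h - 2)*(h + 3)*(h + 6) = h^3 + 7*h^2 - 36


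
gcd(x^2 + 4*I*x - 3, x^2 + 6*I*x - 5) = x + I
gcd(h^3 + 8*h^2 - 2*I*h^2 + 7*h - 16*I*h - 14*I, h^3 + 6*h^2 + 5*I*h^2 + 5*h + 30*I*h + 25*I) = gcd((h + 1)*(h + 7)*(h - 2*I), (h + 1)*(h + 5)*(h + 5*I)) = h + 1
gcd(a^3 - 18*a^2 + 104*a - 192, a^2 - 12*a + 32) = a^2 - 12*a + 32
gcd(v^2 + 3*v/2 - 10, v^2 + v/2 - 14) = v + 4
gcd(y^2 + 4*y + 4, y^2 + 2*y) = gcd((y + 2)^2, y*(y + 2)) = y + 2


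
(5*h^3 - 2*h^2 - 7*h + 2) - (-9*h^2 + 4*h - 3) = 5*h^3 + 7*h^2 - 11*h + 5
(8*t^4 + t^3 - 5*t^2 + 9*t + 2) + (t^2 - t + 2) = 8*t^4 + t^3 - 4*t^2 + 8*t + 4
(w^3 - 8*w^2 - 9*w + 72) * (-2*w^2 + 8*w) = -2*w^5 + 24*w^4 - 46*w^3 - 216*w^2 + 576*w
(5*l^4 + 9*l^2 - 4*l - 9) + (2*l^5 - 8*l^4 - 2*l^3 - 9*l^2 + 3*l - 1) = 2*l^5 - 3*l^4 - 2*l^3 - l - 10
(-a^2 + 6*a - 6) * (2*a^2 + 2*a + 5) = -2*a^4 + 10*a^3 - 5*a^2 + 18*a - 30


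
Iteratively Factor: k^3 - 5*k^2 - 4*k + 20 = (k - 2)*(k^2 - 3*k - 10) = (k - 5)*(k - 2)*(k + 2)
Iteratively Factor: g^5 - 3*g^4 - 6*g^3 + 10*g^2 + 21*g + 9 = (g + 1)*(g^4 - 4*g^3 - 2*g^2 + 12*g + 9) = (g + 1)^2*(g^3 - 5*g^2 + 3*g + 9) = (g - 3)*(g + 1)^2*(g^2 - 2*g - 3) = (g - 3)^2*(g + 1)^2*(g + 1)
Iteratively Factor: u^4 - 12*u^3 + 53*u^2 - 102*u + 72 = (u - 4)*(u^3 - 8*u^2 + 21*u - 18) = (u - 4)*(u - 3)*(u^2 - 5*u + 6) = (u - 4)*(u - 3)^2*(u - 2)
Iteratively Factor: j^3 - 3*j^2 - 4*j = (j - 4)*(j^2 + j) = (j - 4)*(j + 1)*(j)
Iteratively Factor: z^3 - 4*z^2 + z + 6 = (z + 1)*(z^2 - 5*z + 6) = (z - 3)*(z + 1)*(z - 2)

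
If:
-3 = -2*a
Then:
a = 3/2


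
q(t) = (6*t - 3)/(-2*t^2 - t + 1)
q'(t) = (4*t + 1)*(6*t - 3)/(-2*t^2 - t + 1)^2 + 6/(-2*t^2 - t + 1)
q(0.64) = -1.83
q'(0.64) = 1.12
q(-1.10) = 30.00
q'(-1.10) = 300.00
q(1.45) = -1.22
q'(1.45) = 0.50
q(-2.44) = 2.08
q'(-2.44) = 1.45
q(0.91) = -1.57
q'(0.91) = 0.82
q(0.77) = -1.69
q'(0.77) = 0.96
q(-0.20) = -3.75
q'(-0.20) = 4.69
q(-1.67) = 4.48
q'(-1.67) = 6.68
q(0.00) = -3.00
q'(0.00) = 3.00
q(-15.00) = 0.21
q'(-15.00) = 0.02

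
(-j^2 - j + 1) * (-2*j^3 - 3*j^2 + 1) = 2*j^5 + 5*j^4 + j^3 - 4*j^2 - j + 1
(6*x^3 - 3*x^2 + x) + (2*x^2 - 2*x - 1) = 6*x^3 - x^2 - x - 1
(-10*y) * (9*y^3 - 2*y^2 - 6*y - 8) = -90*y^4 + 20*y^3 + 60*y^2 + 80*y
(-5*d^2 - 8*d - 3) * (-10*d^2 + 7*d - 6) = 50*d^4 + 45*d^3 + 4*d^2 + 27*d + 18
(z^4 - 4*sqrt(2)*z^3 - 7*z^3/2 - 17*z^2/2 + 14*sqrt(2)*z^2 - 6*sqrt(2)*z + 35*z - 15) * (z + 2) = z^5 - 4*sqrt(2)*z^4 - 3*z^4/2 - 31*z^3/2 + 6*sqrt(2)*z^3 + 18*z^2 + 22*sqrt(2)*z^2 - 12*sqrt(2)*z + 55*z - 30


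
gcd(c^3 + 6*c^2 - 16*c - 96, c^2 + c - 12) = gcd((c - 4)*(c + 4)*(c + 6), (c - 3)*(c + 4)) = c + 4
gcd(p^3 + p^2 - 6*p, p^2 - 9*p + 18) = 1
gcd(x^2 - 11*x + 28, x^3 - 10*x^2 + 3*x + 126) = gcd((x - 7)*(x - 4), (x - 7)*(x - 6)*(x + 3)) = x - 7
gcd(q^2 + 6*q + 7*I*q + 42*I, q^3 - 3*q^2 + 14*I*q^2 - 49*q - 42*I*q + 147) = q + 7*I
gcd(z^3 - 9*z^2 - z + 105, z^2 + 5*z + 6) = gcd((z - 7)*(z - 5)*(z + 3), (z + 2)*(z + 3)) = z + 3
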